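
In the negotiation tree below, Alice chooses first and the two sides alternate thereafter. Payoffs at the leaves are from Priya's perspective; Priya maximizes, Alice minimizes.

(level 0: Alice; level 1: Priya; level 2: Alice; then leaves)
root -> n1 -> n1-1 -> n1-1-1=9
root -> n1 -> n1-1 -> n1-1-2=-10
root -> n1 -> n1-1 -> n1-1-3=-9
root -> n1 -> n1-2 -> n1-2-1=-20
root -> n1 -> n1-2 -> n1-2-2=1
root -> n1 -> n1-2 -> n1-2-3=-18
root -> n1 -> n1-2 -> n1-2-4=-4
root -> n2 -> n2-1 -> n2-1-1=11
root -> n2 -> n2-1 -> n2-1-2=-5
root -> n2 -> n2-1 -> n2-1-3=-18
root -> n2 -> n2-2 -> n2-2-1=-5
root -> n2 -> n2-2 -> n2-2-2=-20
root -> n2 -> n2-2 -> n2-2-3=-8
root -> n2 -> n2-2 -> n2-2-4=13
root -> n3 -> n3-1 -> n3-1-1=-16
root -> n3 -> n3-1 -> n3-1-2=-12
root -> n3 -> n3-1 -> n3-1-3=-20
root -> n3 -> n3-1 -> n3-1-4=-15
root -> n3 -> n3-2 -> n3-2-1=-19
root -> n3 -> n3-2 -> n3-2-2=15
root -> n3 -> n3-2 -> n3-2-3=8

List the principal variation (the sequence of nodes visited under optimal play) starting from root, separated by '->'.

root -> n3 -> n3-2 -> n3-2-1

n1-1 (Alice): min(9, -10, -9) = -10
n1-2 (Alice): min(-20, 1, -18, -4) = -20
n1 (Priya): max(-10, -20) = -10
n2-1 (Alice): min(11, -5, -18) = -18
n2-2 (Alice): min(-5, -20, -8, 13) = -20
n2 (Priya): max(-18, -20) = -18
n3-1 (Alice): min(-16, -12, -20, -15) = -20
n3-2 (Alice): min(-19, 15, 8) = -19
n3 (Priya): max(-20, -19) = -19
root (Alice): min(-10, -18, -19) = -19
At root, Alice picks n3 (lowest: -19).
At n3, Priya picks n3-2 (highest: -19).
At n3-2, Alice picks n3-2-1 (lowest: -19).
Terminal value -19.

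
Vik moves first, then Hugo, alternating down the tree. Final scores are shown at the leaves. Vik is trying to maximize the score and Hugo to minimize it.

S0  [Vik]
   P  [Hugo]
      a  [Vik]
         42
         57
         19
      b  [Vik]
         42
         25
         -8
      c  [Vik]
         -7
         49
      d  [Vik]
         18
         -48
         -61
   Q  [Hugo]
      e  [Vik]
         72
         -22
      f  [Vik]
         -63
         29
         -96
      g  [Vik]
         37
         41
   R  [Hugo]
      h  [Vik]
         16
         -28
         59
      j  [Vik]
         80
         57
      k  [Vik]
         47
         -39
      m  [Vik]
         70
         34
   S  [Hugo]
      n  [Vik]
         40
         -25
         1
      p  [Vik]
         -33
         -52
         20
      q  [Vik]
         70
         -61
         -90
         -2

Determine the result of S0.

47

a (Vik): max(42, 57, 19) = 57
b (Vik): max(42, 25, -8) = 42
c (Vik): max(-7, 49) = 49
d (Vik): max(18, -48, -61) = 18
P (Hugo): min(57, 42, 49, 18) = 18
e (Vik): max(72, -22) = 72
f (Vik): max(-63, 29, -96) = 29
g (Vik): max(37, 41) = 41
Q (Hugo): min(72, 29, 41) = 29
h (Vik): max(16, -28, 59) = 59
j (Vik): max(80, 57) = 80
k (Vik): max(47, -39) = 47
m (Vik): max(70, 34) = 70
R (Hugo): min(59, 80, 47, 70) = 47
n (Vik): max(40, -25, 1) = 40
p (Vik): max(-33, -52, 20) = 20
q (Vik): max(70, -61, -90, -2) = 70
S (Hugo): min(40, 20, 70) = 20
S0 (Vik): max(18, 29, 47, 20) = 47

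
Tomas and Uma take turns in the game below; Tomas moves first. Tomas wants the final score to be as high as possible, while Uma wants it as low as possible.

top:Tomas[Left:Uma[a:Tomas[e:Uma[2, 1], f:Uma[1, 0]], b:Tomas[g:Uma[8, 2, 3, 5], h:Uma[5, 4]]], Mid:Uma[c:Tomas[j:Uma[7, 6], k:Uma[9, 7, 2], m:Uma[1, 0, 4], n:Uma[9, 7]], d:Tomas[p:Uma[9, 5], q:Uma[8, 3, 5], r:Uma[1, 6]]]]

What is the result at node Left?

1

e (Uma): min(2, 1) = 1
f (Uma): min(1, 0) = 0
a (Tomas): max(1, 0) = 1
g (Uma): min(8, 2, 3, 5) = 2
h (Uma): min(5, 4) = 4
b (Tomas): max(2, 4) = 4
Left (Uma): min(1, 4) = 1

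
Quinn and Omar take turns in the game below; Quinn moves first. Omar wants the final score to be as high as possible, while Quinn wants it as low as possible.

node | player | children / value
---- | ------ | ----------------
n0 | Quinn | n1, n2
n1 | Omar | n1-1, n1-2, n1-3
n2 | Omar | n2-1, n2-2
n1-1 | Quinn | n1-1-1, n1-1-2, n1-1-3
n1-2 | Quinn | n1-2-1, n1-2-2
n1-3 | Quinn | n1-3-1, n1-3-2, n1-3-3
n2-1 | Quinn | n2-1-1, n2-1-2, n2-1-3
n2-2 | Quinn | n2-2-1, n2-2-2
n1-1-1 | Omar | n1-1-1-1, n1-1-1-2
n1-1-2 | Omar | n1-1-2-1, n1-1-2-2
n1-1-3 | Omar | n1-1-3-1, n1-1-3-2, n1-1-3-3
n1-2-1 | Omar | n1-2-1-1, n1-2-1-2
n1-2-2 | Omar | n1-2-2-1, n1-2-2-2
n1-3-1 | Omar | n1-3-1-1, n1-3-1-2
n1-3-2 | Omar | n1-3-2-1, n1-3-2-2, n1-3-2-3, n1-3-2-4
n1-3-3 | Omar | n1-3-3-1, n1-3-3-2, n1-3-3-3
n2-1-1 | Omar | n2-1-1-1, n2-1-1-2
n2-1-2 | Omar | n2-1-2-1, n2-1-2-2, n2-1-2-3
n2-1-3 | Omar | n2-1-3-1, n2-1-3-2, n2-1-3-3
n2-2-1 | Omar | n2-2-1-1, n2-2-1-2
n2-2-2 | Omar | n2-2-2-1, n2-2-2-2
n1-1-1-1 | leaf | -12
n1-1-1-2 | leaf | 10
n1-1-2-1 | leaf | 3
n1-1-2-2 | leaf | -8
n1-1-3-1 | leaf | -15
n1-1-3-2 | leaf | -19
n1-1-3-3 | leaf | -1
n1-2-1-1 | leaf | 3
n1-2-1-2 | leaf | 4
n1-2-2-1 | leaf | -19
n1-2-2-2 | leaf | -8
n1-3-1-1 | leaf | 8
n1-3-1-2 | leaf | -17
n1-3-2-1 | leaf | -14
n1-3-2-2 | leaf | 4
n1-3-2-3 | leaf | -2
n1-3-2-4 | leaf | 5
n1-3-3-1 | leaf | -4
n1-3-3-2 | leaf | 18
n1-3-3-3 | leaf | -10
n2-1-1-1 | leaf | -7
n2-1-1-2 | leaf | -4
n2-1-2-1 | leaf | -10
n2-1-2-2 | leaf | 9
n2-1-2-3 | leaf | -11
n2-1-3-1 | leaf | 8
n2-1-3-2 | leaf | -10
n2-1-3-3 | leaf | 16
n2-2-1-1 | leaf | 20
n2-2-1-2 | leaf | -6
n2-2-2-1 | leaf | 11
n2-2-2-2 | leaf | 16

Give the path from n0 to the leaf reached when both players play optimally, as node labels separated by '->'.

n1-1-1 (Omar): max(-12, 10) = 10
n1-1-2 (Omar): max(3, -8) = 3
n1-1-3 (Omar): max(-15, -19, -1) = -1
n1-1 (Quinn): min(10, 3, -1) = -1
n1-2-1 (Omar): max(3, 4) = 4
n1-2-2 (Omar): max(-19, -8) = -8
n1-2 (Quinn): min(4, -8) = -8
n1-3-1 (Omar): max(8, -17) = 8
n1-3-2 (Omar): max(-14, 4, -2, 5) = 5
n1-3-3 (Omar): max(-4, 18, -10) = 18
n1-3 (Quinn): min(8, 5, 18) = 5
n1 (Omar): max(-1, -8, 5) = 5
n2-1-1 (Omar): max(-7, -4) = -4
n2-1-2 (Omar): max(-10, 9, -11) = 9
n2-1-3 (Omar): max(8, -10, 16) = 16
n2-1 (Quinn): min(-4, 9, 16) = -4
n2-2-1 (Omar): max(20, -6) = 20
n2-2-2 (Omar): max(11, 16) = 16
n2-2 (Quinn): min(20, 16) = 16
n2 (Omar): max(-4, 16) = 16
n0 (Quinn): min(5, 16) = 5
At n0, Quinn picks n1 (lowest: 5).
At n1, Omar picks n1-3 (highest: 5).
At n1-3, Quinn picks n1-3-2 (lowest: 5).
At n1-3-2, Omar picks n1-3-2-4 (highest: 5).
Terminal value 5.

n0 -> n1 -> n1-3 -> n1-3-2 -> n1-3-2-4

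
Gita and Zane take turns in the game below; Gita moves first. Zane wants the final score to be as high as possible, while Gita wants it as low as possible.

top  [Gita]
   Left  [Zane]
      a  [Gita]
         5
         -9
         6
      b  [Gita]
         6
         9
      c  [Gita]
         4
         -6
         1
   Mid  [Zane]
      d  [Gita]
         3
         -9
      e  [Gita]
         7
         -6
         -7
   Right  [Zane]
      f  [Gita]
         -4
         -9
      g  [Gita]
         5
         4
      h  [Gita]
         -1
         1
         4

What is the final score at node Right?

f (Gita): min(-4, -9) = -9
g (Gita): min(5, 4) = 4
h (Gita): min(-1, 1, 4) = -1
Right (Zane): max(-9, 4, -1) = 4

4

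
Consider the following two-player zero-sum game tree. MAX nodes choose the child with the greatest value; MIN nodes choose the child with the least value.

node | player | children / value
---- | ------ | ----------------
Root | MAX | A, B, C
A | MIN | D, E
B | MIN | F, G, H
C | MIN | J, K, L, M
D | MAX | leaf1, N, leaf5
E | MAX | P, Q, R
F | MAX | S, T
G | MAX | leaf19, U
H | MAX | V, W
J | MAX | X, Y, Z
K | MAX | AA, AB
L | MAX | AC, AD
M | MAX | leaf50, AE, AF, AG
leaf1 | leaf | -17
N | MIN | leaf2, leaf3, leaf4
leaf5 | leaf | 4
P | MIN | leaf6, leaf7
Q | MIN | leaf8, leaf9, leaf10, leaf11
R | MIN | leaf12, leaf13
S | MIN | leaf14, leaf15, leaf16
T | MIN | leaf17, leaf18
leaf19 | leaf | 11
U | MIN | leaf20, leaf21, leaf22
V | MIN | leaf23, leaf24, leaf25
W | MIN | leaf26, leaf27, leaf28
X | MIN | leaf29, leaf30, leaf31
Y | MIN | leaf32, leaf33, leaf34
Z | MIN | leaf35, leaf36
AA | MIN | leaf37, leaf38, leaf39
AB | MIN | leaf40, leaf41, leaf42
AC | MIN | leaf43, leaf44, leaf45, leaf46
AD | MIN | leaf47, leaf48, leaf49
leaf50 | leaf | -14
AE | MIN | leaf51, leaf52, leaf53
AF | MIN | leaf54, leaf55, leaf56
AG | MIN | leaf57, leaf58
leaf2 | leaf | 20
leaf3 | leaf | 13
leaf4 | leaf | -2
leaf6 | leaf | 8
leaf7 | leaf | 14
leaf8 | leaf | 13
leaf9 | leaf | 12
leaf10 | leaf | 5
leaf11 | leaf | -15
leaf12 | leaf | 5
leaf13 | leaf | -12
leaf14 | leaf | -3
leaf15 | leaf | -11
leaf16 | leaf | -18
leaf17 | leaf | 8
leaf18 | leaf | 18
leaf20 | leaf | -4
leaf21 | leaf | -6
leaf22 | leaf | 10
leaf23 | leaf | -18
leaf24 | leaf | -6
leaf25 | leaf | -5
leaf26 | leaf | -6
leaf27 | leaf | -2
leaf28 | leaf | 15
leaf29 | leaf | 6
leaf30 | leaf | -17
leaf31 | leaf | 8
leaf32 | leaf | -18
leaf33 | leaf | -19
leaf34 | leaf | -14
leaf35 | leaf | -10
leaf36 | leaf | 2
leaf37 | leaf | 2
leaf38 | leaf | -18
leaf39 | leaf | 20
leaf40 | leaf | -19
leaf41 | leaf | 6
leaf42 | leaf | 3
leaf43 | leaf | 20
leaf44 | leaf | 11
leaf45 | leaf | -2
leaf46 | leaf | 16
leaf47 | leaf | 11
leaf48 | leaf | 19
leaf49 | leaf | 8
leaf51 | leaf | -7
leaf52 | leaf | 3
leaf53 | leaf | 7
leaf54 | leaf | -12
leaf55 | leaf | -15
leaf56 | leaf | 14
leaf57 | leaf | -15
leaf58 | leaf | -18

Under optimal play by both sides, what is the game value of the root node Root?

4

N (MIN): min(20, 13, -2) = -2
D (MAX): max(-17, -2, 4) = 4
P (MIN): min(8, 14) = 8
Q (MIN): min(13, 12, 5, -15) = -15
R (MIN): min(5, -12) = -12
E (MAX): max(8, -15, -12) = 8
A (MIN): min(4, 8) = 4
S (MIN): min(-3, -11, -18) = -18
T (MIN): min(8, 18) = 8
F (MAX): max(-18, 8) = 8
U (MIN): min(-4, -6, 10) = -6
G (MAX): max(11, -6) = 11
V (MIN): min(-18, -6, -5) = -18
W (MIN): min(-6, -2, 15) = -6
H (MAX): max(-18, -6) = -6
B (MIN): min(8, 11, -6) = -6
X (MIN): min(6, -17, 8) = -17
Y (MIN): min(-18, -19, -14) = -19
Z (MIN): min(-10, 2) = -10
J (MAX): max(-17, -19, -10) = -10
AA (MIN): min(2, -18, 20) = -18
AB (MIN): min(-19, 6, 3) = -19
K (MAX): max(-18, -19) = -18
AC (MIN): min(20, 11, -2, 16) = -2
AD (MIN): min(11, 19, 8) = 8
L (MAX): max(-2, 8) = 8
AE (MIN): min(-7, 3, 7) = -7
AF (MIN): min(-12, -15, 14) = -15
AG (MIN): min(-15, -18) = -18
M (MAX): max(-14, -7, -15, -18) = -7
C (MIN): min(-10, -18, 8, -7) = -18
Root (MAX): max(4, -6, -18) = 4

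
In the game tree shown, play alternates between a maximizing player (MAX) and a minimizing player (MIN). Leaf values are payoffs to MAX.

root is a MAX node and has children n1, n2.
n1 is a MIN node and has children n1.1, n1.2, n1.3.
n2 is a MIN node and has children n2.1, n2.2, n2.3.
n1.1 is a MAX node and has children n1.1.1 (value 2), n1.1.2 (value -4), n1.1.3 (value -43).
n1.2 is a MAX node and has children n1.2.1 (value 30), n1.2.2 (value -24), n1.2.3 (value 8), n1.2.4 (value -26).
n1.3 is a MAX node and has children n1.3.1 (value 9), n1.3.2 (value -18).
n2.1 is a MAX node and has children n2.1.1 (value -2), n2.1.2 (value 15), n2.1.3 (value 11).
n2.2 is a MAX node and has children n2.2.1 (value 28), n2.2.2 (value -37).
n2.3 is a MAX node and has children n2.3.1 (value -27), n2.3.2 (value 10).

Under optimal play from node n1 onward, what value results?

n1.1 (MAX): max(2, -4, -43) = 2
n1.2 (MAX): max(30, -24, 8, -26) = 30
n1.3 (MAX): max(9, -18) = 9
n1 (MIN): min(2, 30, 9) = 2

2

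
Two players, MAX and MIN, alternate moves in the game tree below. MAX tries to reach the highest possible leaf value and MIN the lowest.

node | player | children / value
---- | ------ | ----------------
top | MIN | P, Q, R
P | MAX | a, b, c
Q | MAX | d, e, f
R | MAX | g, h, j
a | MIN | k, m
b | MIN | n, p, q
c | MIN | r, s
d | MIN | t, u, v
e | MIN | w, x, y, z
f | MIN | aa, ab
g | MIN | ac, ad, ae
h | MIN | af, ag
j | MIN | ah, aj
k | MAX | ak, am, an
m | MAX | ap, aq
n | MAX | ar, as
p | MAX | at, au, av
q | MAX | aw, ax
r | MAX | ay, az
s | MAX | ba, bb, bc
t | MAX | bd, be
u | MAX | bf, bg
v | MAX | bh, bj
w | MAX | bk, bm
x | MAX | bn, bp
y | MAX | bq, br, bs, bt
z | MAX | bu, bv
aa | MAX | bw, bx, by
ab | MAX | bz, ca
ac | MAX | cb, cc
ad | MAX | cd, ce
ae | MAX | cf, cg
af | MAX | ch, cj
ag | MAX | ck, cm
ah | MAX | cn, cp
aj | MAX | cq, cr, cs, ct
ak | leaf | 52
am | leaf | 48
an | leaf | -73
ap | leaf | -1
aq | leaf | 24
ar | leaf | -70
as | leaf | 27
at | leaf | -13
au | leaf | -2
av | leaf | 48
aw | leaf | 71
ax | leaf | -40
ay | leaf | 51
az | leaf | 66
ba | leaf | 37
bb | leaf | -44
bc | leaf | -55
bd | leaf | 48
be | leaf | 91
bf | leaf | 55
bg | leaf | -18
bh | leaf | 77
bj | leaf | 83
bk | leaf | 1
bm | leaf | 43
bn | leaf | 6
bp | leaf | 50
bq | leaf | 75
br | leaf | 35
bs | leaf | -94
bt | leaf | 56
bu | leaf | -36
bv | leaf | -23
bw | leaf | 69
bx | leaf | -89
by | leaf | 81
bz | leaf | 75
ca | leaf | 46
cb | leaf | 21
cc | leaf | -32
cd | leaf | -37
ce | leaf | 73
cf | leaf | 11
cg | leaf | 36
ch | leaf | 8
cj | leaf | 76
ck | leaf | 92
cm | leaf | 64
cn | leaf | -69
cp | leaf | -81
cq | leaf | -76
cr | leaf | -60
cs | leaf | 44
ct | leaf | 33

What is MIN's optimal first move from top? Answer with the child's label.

k (MAX): max(52, 48, -73) = 52
m (MAX): max(-1, 24) = 24
a (MIN): min(52, 24) = 24
n (MAX): max(-70, 27) = 27
p (MAX): max(-13, -2, 48) = 48
q (MAX): max(71, -40) = 71
b (MIN): min(27, 48, 71) = 27
r (MAX): max(51, 66) = 66
s (MAX): max(37, -44, -55) = 37
c (MIN): min(66, 37) = 37
P (MAX): max(24, 27, 37) = 37
t (MAX): max(48, 91) = 91
u (MAX): max(55, -18) = 55
v (MAX): max(77, 83) = 83
d (MIN): min(91, 55, 83) = 55
w (MAX): max(1, 43) = 43
x (MAX): max(6, 50) = 50
y (MAX): max(75, 35, -94, 56) = 75
z (MAX): max(-36, -23) = -23
e (MIN): min(43, 50, 75, -23) = -23
aa (MAX): max(69, -89, 81) = 81
ab (MAX): max(75, 46) = 75
f (MIN): min(81, 75) = 75
Q (MAX): max(55, -23, 75) = 75
ac (MAX): max(21, -32) = 21
ad (MAX): max(-37, 73) = 73
ae (MAX): max(11, 36) = 36
g (MIN): min(21, 73, 36) = 21
af (MAX): max(8, 76) = 76
ag (MAX): max(92, 64) = 92
h (MIN): min(76, 92) = 76
ah (MAX): max(-69, -81) = -69
aj (MAX): max(-76, -60, 44, 33) = 44
j (MIN): min(-69, 44) = -69
R (MAX): max(21, 76, -69) = 76
top (MIN): min(37, 75, 76) = 37
MIN at top wants the lowest of {P=37, Q=75, R=76}, so chooses P.

P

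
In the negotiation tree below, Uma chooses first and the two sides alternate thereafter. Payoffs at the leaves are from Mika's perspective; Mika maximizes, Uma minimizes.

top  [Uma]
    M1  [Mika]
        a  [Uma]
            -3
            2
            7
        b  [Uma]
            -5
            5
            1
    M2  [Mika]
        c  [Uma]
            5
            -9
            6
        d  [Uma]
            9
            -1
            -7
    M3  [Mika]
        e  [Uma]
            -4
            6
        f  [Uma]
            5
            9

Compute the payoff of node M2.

-7

c (Uma): min(5, -9, 6) = -9
d (Uma): min(9, -1, -7) = -7
M2 (Mika): max(-9, -7) = -7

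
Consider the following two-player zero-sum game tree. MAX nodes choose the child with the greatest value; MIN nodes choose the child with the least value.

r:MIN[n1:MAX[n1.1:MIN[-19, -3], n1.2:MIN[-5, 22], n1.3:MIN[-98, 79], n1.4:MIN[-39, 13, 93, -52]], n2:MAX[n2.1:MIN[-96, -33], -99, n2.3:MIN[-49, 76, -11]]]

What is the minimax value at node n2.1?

-96

n2.1 (MIN): min(-96, -33) = -96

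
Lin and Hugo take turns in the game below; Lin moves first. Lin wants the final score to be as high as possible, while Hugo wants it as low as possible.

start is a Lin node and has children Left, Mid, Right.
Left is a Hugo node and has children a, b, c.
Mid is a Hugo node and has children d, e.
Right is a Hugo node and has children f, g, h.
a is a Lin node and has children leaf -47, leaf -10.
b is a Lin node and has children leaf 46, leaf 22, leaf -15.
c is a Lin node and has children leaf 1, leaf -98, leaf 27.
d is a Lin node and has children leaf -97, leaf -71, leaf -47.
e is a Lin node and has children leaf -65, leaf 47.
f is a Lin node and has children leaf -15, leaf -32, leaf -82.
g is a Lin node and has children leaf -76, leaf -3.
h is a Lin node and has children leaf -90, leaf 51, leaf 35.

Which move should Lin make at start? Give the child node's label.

Left

a (Lin): max(-47, -10) = -10
b (Lin): max(46, 22, -15) = 46
c (Lin): max(1, -98, 27) = 27
Left (Hugo): min(-10, 46, 27) = -10
d (Lin): max(-97, -71, -47) = -47
e (Lin): max(-65, 47) = 47
Mid (Hugo): min(-47, 47) = -47
f (Lin): max(-15, -32, -82) = -15
g (Lin): max(-76, -3) = -3
h (Lin): max(-90, 51, 35) = 51
Right (Hugo): min(-15, -3, 51) = -15
start (Lin): max(-10, -47, -15) = -10
Lin at start wants the highest of {Left=-10, Mid=-47, Right=-15}, so chooses Left.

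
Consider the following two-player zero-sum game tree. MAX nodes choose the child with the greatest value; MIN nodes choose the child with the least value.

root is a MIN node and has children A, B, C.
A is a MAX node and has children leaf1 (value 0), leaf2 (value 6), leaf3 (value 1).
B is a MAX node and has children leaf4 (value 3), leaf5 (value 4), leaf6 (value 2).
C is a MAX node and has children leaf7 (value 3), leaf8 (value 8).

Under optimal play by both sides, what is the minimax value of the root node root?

A (MAX): max(0, 6, 1) = 6
B (MAX): max(3, 4, 2) = 4
C (MAX): max(3, 8) = 8
root (MIN): min(6, 4, 8) = 4

4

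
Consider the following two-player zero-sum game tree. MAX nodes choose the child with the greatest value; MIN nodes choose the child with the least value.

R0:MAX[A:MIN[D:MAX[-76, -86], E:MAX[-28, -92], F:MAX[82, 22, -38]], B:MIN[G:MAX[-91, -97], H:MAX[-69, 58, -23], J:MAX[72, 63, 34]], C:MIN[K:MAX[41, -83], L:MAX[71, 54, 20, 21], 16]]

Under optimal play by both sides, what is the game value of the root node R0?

16

D (MAX): max(-76, -86) = -76
E (MAX): max(-28, -92) = -28
F (MAX): max(82, 22, -38) = 82
A (MIN): min(-76, -28, 82) = -76
G (MAX): max(-91, -97) = -91
H (MAX): max(-69, 58, -23) = 58
J (MAX): max(72, 63, 34) = 72
B (MIN): min(-91, 58, 72) = -91
K (MAX): max(41, -83) = 41
L (MAX): max(71, 54, 20, 21) = 71
C (MIN): min(41, 71, 16) = 16
R0 (MAX): max(-76, -91, 16) = 16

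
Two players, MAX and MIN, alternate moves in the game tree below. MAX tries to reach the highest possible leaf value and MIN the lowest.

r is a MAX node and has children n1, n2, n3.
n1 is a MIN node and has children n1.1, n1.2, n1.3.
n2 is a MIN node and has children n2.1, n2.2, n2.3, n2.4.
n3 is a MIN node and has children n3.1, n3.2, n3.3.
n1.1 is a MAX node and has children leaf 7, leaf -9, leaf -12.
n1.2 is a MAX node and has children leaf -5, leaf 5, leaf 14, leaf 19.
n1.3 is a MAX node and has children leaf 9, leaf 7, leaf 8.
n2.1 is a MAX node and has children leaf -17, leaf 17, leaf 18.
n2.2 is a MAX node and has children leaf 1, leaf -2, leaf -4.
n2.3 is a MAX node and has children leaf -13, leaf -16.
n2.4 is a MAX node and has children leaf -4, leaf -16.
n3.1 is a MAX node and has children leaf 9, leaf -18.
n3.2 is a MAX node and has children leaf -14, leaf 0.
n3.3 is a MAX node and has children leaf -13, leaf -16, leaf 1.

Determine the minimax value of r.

7

n1.1 (MAX): max(7, -9, -12) = 7
n1.2 (MAX): max(-5, 5, 14, 19) = 19
n1.3 (MAX): max(9, 7, 8) = 9
n1 (MIN): min(7, 19, 9) = 7
n2.1 (MAX): max(-17, 17, 18) = 18
n2.2 (MAX): max(1, -2, -4) = 1
n2.3 (MAX): max(-13, -16) = -13
n2.4 (MAX): max(-4, -16) = -4
n2 (MIN): min(18, 1, -13, -4) = -13
n3.1 (MAX): max(9, -18) = 9
n3.2 (MAX): max(-14, 0) = 0
n3.3 (MAX): max(-13, -16, 1) = 1
n3 (MIN): min(9, 0, 1) = 0
r (MAX): max(7, -13, 0) = 7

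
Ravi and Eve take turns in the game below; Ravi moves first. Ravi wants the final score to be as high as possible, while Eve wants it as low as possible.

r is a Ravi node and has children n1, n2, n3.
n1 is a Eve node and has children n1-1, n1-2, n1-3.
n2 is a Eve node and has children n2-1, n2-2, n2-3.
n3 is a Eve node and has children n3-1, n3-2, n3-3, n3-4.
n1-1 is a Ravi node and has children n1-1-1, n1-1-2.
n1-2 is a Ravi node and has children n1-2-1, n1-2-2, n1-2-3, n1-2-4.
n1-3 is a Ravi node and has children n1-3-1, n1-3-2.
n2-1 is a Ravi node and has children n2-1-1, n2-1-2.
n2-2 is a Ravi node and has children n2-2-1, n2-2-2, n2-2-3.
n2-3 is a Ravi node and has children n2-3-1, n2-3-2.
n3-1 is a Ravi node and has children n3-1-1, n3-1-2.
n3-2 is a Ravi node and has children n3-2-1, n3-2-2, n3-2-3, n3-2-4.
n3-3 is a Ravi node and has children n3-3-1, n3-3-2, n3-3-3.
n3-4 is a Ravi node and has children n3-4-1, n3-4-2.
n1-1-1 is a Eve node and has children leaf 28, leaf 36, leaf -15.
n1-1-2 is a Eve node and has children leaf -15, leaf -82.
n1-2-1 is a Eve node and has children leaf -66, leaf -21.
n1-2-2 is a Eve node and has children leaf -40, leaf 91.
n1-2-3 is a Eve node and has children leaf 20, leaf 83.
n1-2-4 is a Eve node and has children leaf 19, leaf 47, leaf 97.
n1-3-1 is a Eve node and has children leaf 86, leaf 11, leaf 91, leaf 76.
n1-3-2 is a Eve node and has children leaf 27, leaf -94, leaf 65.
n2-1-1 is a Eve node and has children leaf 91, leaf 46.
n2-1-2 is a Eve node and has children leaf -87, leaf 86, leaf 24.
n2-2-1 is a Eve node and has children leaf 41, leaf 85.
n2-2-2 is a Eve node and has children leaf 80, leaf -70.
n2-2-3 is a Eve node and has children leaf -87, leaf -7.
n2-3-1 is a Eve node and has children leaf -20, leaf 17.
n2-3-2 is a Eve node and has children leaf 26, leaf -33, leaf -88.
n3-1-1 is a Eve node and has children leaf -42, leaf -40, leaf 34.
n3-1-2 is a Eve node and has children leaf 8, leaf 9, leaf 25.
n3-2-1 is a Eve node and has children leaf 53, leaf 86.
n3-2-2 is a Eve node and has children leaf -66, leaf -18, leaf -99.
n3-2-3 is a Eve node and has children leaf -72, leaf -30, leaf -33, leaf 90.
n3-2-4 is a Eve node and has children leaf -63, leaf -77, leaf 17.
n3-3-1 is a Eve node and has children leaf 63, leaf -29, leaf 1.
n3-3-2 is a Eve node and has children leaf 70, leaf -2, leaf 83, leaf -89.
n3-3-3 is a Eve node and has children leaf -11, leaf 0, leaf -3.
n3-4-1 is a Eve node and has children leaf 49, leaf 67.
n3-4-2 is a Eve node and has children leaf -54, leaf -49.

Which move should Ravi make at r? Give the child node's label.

n3

n1-1-1 (Eve): min(28, 36, -15) = -15
n1-1-2 (Eve): min(-15, -82) = -82
n1-1 (Ravi): max(-15, -82) = -15
n1-2-1 (Eve): min(-66, -21) = -66
n1-2-2 (Eve): min(-40, 91) = -40
n1-2-3 (Eve): min(20, 83) = 20
n1-2-4 (Eve): min(19, 47, 97) = 19
n1-2 (Ravi): max(-66, -40, 20, 19) = 20
n1-3-1 (Eve): min(86, 11, 91, 76) = 11
n1-3-2 (Eve): min(27, -94, 65) = -94
n1-3 (Ravi): max(11, -94) = 11
n1 (Eve): min(-15, 20, 11) = -15
n2-1-1 (Eve): min(91, 46) = 46
n2-1-2 (Eve): min(-87, 86, 24) = -87
n2-1 (Ravi): max(46, -87) = 46
n2-2-1 (Eve): min(41, 85) = 41
n2-2-2 (Eve): min(80, -70) = -70
n2-2-3 (Eve): min(-87, -7) = -87
n2-2 (Ravi): max(41, -70, -87) = 41
n2-3-1 (Eve): min(-20, 17) = -20
n2-3-2 (Eve): min(26, -33, -88) = -88
n2-3 (Ravi): max(-20, -88) = -20
n2 (Eve): min(46, 41, -20) = -20
n3-1-1 (Eve): min(-42, -40, 34) = -42
n3-1-2 (Eve): min(8, 9, 25) = 8
n3-1 (Ravi): max(-42, 8) = 8
n3-2-1 (Eve): min(53, 86) = 53
n3-2-2 (Eve): min(-66, -18, -99) = -99
n3-2-3 (Eve): min(-72, -30, -33, 90) = -72
n3-2-4 (Eve): min(-63, -77, 17) = -77
n3-2 (Ravi): max(53, -99, -72, -77) = 53
n3-3-1 (Eve): min(63, -29, 1) = -29
n3-3-2 (Eve): min(70, -2, 83, -89) = -89
n3-3-3 (Eve): min(-11, 0, -3) = -11
n3-3 (Ravi): max(-29, -89, -11) = -11
n3-4-1 (Eve): min(49, 67) = 49
n3-4-2 (Eve): min(-54, -49) = -54
n3-4 (Ravi): max(49, -54) = 49
n3 (Eve): min(8, 53, -11, 49) = -11
r (Ravi): max(-15, -20, -11) = -11
Ravi at r wants the highest of {n1=-15, n2=-20, n3=-11}, so chooses n3.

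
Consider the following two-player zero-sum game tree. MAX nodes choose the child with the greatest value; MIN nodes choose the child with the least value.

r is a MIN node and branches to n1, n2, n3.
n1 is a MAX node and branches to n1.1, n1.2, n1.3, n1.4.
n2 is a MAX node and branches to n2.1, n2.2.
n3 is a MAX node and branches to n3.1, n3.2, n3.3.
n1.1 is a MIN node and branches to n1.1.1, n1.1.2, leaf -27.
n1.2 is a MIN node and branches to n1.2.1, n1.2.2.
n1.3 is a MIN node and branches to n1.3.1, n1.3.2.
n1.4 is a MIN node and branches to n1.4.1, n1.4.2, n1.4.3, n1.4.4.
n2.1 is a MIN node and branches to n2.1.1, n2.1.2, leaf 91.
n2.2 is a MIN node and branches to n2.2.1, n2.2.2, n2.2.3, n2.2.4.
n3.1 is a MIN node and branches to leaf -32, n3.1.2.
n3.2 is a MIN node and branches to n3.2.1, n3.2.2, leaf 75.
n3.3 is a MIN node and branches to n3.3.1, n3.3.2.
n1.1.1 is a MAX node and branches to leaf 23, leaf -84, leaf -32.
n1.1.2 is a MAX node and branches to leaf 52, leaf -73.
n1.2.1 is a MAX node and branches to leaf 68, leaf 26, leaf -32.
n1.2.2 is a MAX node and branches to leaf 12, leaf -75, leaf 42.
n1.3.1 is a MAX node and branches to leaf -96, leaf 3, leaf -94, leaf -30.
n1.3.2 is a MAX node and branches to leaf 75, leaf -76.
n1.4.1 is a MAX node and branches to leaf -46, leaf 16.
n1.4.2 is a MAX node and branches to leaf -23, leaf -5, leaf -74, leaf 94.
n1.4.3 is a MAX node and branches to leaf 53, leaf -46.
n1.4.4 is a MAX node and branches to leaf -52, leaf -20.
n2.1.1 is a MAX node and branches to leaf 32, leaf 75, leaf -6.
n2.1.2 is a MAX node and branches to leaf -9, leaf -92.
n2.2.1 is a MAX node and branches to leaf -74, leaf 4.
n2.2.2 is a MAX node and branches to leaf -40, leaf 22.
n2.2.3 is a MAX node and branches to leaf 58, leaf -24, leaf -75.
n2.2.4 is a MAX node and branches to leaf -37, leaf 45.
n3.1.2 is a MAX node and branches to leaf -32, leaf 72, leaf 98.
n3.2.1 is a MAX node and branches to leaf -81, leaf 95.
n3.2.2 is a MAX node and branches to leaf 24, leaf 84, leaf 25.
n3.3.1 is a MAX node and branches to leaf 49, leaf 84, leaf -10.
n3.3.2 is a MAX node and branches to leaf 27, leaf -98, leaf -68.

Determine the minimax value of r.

4

n1.1.1 (MAX): max(23, -84, -32) = 23
n1.1.2 (MAX): max(52, -73) = 52
n1.1 (MIN): min(23, 52, -27) = -27
n1.2.1 (MAX): max(68, 26, -32) = 68
n1.2.2 (MAX): max(12, -75, 42) = 42
n1.2 (MIN): min(68, 42) = 42
n1.3.1 (MAX): max(-96, 3, -94, -30) = 3
n1.3.2 (MAX): max(75, -76) = 75
n1.3 (MIN): min(3, 75) = 3
n1.4.1 (MAX): max(-46, 16) = 16
n1.4.2 (MAX): max(-23, -5, -74, 94) = 94
n1.4.3 (MAX): max(53, -46) = 53
n1.4.4 (MAX): max(-52, -20) = -20
n1.4 (MIN): min(16, 94, 53, -20) = -20
n1 (MAX): max(-27, 42, 3, -20) = 42
n2.1.1 (MAX): max(32, 75, -6) = 75
n2.1.2 (MAX): max(-9, -92) = -9
n2.1 (MIN): min(75, -9, 91) = -9
n2.2.1 (MAX): max(-74, 4) = 4
n2.2.2 (MAX): max(-40, 22) = 22
n2.2.3 (MAX): max(58, -24, -75) = 58
n2.2.4 (MAX): max(-37, 45) = 45
n2.2 (MIN): min(4, 22, 58, 45) = 4
n2 (MAX): max(-9, 4) = 4
n3.1.2 (MAX): max(-32, 72, 98) = 98
n3.1 (MIN): min(-32, 98) = -32
n3.2.1 (MAX): max(-81, 95) = 95
n3.2.2 (MAX): max(24, 84, 25) = 84
n3.2 (MIN): min(95, 84, 75) = 75
n3.3.1 (MAX): max(49, 84, -10) = 84
n3.3.2 (MAX): max(27, -98, -68) = 27
n3.3 (MIN): min(84, 27) = 27
n3 (MAX): max(-32, 75, 27) = 75
r (MIN): min(42, 4, 75) = 4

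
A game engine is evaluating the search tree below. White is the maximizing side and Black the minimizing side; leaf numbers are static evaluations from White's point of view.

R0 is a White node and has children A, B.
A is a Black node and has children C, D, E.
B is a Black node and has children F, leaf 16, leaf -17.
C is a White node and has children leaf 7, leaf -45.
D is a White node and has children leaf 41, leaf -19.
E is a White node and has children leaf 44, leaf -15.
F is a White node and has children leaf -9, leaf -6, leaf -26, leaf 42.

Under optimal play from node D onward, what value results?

D (White): max(41, -19) = 41

41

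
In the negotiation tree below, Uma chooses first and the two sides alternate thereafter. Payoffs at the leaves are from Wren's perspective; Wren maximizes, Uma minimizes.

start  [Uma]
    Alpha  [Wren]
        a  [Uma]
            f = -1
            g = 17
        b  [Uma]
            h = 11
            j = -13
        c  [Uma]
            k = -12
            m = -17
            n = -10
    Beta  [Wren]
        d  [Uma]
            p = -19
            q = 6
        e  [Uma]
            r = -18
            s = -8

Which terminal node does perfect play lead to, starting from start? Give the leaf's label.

r

a (Uma): min(-1, 17) = -1
b (Uma): min(11, -13) = -13
c (Uma): min(-12, -17, -10) = -17
Alpha (Wren): max(-1, -13, -17) = -1
d (Uma): min(-19, 6) = -19
e (Uma): min(-18, -8) = -18
Beta (Wren): max(-19, -18) = -18
start (Uma): min(-1, -18) = -18
At start, Uma picks Beta (lowest: -18).
At Beta, Wren picks e (highest: -18).
At e, Uma picks r (lowest: -18).
Terminal value -18.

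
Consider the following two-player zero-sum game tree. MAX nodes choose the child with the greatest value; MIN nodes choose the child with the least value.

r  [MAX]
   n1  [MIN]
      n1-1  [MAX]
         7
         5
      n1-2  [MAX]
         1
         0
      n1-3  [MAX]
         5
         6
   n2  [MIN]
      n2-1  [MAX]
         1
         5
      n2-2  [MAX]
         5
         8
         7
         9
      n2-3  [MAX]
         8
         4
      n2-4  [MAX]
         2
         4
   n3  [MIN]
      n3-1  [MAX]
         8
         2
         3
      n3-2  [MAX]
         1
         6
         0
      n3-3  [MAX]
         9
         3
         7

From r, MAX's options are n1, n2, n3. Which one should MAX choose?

n3

n1-1 (MAX): max(7, 5) = 7
n1-2 (MAX): max(1, 0) = 1
n1-3 (MAX): max(5, 6) = 6
n1 (MIN): min(7, 1, 6) = 1
n2-1 (MAX): max(1, 5) = 5
n2-2 (MAX): max(5, 8, 7, 9) = 9
n2-3 (MAX): max(8, 4) = 8
n2-4 (MAX): max(2, 4) = 4
n2 (MIN): min(5, 9, 8, 4) = 4
n3-1 (MAX): max(8, 2, 3) = 8
n3-2 (MAX): max(1, 6, 0) = 6
n3-3 (MAX): max(9, 3, 7) = 9
n3 (MIN): min(8, 6, 9) = 6
r (MAX): max(1, 4, 6) = 6
MAX at r wants the highest of {n1=1, n2=4, n3=6}, so chooses n3.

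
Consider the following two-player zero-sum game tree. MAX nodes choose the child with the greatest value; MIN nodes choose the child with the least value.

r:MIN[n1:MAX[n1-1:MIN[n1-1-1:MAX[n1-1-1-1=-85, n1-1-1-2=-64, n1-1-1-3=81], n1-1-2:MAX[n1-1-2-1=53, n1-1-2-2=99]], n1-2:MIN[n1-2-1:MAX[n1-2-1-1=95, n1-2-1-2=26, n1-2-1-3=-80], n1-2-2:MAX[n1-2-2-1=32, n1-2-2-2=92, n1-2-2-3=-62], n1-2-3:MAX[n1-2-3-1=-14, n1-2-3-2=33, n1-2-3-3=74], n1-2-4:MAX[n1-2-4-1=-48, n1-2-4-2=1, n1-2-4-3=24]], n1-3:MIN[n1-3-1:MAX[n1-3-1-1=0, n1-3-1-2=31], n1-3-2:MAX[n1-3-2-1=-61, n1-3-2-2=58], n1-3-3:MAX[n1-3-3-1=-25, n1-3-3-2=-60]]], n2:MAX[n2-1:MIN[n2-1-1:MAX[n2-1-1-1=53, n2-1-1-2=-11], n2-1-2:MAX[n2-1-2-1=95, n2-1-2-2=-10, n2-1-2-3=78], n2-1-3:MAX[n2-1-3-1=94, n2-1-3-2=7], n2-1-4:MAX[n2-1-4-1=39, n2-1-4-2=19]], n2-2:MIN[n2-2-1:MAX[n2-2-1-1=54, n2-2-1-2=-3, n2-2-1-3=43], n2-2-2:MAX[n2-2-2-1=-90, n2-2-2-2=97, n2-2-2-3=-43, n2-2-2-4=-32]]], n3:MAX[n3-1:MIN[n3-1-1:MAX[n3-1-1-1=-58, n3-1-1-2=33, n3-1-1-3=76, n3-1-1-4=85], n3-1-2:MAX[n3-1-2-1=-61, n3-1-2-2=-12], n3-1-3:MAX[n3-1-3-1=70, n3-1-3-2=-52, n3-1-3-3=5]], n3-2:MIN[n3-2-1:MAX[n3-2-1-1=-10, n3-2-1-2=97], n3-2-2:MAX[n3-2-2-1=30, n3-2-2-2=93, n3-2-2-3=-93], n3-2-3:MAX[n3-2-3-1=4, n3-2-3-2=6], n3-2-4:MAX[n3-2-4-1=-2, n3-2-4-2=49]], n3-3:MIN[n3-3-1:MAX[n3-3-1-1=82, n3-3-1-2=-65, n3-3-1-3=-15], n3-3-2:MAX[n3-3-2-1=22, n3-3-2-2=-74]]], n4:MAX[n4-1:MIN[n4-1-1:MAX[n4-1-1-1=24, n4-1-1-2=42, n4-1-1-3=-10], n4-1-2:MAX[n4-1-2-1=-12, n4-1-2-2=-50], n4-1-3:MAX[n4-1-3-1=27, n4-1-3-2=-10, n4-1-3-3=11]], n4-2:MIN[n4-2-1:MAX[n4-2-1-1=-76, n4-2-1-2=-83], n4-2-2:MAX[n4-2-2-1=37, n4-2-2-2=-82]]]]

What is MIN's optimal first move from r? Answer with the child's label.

n1-1-1 (MAX): max(-85, -64, 81) = 81
n1-1-2 (MAX): max(53, 99) = 99
n1-1 (MIN): min(81, 99) = 81
n1-2-1 (MAX): max(95, 26, -80) = 95
n1-2-2 (MAX): max(32, 92, -62) = 92
n1-2-3 (MAX): max(-14, 33, 74) = 74
n1-2-4 (MAX): max(-48, 1, 24) = 24
n1-2 (MIN): min(95, 92, 74, 24) = 24
n1-3-1 (MAX): max(0, 31) = 31
n1-3-2 (MAX): max(-61, 58) = 58
n1-3-3 (MAX): max(-25, -60) = -25
n1-3 (MIN): min(31, 58, -25) = -25
n1 (MAX): max(81, 24, -25) = 81
n2-1-1 (MAX): max(53, -11) = 53
n2-1-2 (MAX): max(95, -10, 78) = 95
n2-1-3 (MAX): max(94, 7) = 94
n2-1-4 (MAX): max(39, 19) = 39
n2-1 (MIN): min(53, 95, 94, 39) = 39
n2-2-1 (MAX): max(54, -3, 43) = 54
n2-2-2 (MAX): max(-90, 97, -43, -32) = 97
n2-2 (MIN): min(54, 97) = 54
n2 (MAX): max(39, 54) = 54
n3-1-1 (MAX): max(-58, 33, 76, 85) = 85
n3-1-2 (MAX): max(-61, -12) = -12
n3-1-3 (MAX): max(70, -52, 5) = 70
n3-1 (MIN): min(85, -12, 70) = -12
n3-2-1 (MAX): max(-10, 97) = 97
n3-2-2 (MAX): max(30, 93, -93) = 93
n3-2-3 (MAX): max(4, 6) = 6
n3-2-4 (MAX): max(-2, 49) = 49
n3-2 (MIN): min(97, 93, 6, 49) = 6
n3-3-1 (MAX): max(82, -65, -15) = 82
n3-3-2 (MAX): max(22, -74) = 22
n3-3 (MIN): min(82, 22) = 22
n3 (MAX): max(-12, 6, 22) = 22
n4-1-1 (MAX): max(24, 42, -10) = 42
n4-1-2 (MAX): max(-12, -50) = -12
n4-1-3 (MAX): max(27, -10, 11) = 27
n4-1 (MIN): min(42, -12, 27) = -12
n4-2-1 (MAX): max(-76, -83) = -76
n4-2-2 (MAX): max(37, -82) = 37
n4-2 (MIN): min(-76, 37) = -76
n4 (MAX): max(-12, -76) = -12
r (MIN): min(81, 54, 22, -12) = -12
MIN at r wants the lowest of {n1=81, n2=54, n3=22, n4=-12}, so chooses n4.

n4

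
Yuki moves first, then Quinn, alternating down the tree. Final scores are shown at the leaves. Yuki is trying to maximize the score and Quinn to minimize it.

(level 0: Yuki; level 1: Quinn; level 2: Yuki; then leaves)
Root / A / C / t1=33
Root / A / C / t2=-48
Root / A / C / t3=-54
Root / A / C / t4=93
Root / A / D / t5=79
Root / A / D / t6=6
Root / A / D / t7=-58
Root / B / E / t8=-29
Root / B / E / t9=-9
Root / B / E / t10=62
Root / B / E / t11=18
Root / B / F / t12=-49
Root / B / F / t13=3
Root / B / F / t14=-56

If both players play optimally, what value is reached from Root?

79

C (Yuki): max(33, -48, -54, 93) = 93
D (Yuki): max(79, 6, -58) = 79
A (Quinn): min(93, 79) = 79
E (Yuki): max(-29, -9, 62, 18) = 62
F (Yuki): max(-49, 3, -56) = 3
B (Quinn): min(62, 3) = 3
Root (Yuki): max(79, 3) = 79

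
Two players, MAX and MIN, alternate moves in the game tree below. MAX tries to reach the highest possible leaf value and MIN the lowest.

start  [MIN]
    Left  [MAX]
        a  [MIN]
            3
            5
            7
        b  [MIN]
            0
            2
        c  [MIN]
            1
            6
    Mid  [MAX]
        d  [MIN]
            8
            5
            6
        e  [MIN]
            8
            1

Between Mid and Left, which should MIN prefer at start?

d (MIN): min(8, 5, 6) = 5
e (MIN): min(8, 1) = 1
Mid (MAX): max(5, 1) = 5
a (MIN): min(3, 5, 7) = 3
b (MIN): min(0, 2) = 0
c (MIN): min(1, 6) = 1
Left (MAX): max(3, 0, 1) = 3
MIN prefers the lower value; Mid=5, Left=3. Left is better since 3 < 5.

Left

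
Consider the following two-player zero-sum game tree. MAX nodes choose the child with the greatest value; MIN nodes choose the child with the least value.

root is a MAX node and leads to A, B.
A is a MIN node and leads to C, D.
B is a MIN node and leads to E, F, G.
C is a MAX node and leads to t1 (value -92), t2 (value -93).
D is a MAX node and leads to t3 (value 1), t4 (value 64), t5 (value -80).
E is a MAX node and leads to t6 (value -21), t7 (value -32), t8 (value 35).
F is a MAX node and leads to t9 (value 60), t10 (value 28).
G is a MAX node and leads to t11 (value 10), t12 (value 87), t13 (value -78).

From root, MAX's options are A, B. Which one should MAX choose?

B

C (MAX): max(-92, -93) = -92
D (MAX): max(1, 64, -80) = 64
A (MIN): min(-92, 64) = -92
E (MAX): max(-21, -32, 35) = 35
F (MAX): max(60, 28) = 60
G (MAX): max(10, 87, -78) = 87
B (MIN): min(35, 60, 87) = 35
root (MAX): max(-92, 35) = 35
MAX at root wants the highest of {A=-92, B=35}, so chooses B.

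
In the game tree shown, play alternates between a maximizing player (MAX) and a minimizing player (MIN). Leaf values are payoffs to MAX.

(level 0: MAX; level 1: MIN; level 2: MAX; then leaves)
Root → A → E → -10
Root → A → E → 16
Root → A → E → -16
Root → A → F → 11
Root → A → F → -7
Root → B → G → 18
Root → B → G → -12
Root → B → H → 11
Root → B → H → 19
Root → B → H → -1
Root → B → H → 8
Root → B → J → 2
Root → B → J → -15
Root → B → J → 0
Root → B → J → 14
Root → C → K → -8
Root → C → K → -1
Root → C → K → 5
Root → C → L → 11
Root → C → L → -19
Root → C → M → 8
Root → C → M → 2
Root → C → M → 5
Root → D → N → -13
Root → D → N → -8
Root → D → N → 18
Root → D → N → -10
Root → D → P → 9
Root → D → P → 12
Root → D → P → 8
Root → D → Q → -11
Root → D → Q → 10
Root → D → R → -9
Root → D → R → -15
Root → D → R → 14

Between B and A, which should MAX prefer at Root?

B

G (MAX): max(18, -12) = 18
H (MAX): max(11, 19, -1, 8) = 19
J (MAX): max(2, -15, 0, 14) = 14
B (MIN): min(18, 19, 14) = 14
E (MAX): max(-10, 16, -16) = 16
F (MAX): max(11, -7) = 11
A (MIN): min(16, 11) = 11
MAX prefers the higher value; B=14, A=11. B is better since 14 > 11.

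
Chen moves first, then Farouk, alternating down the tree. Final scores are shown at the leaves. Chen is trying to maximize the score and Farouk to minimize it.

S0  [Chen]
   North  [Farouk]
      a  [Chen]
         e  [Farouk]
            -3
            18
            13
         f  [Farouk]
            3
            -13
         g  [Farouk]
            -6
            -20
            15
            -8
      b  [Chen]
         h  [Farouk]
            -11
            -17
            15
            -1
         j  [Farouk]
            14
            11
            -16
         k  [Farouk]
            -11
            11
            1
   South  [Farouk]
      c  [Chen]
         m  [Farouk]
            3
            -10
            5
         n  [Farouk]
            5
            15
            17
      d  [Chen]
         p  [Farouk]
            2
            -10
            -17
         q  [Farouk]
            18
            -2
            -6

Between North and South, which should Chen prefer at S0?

e (Farouk): min(-3, 18, 13) = -3
f (Farouk): min(3, -13) = -13
g (Farouk): min(-6, -20, 15, -8) = -20
a (Chen): max(-3, -13, -20) = -3
h (Farouk): min(-11, -17, 15, -1) = -17
j (Farouk): min(14, 11, -16) = -16
k (Farouk): min(-11, 11, 1) = -11
b (Chen): max(-17, -16, -11) = -11
North (Farouk): min(-3, -11) = -11
m (Farouk): min(3, -10, 5) = -10
n (Farouk): min(5, 15, 17) = 5
c (Chen): max(-10, 5) = 5
p (Farouk): min(2, -10, -17) = -17
q (Farouk): min(18, -2, -6) = -6
d (Chen): max(-17, -6) = -6
South (Farouk): min(5, -6) = -6
Chen prefers the higher value; North=-11, South=-6. South is better since -6 > -11.

South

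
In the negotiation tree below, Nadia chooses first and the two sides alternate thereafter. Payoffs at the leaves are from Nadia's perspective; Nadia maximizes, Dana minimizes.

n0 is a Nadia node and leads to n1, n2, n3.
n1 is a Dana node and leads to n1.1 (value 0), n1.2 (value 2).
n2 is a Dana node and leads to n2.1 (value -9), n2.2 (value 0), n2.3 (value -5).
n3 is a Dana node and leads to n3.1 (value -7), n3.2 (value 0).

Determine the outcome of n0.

0

n1 (Dana): min(0, 2) = 0
n2 (Dana): min(-9, 0, -5) = -9
n3 (Dana): min(-7, 0) = -7
n0 (Nadia): max(0, -9, -7) = 0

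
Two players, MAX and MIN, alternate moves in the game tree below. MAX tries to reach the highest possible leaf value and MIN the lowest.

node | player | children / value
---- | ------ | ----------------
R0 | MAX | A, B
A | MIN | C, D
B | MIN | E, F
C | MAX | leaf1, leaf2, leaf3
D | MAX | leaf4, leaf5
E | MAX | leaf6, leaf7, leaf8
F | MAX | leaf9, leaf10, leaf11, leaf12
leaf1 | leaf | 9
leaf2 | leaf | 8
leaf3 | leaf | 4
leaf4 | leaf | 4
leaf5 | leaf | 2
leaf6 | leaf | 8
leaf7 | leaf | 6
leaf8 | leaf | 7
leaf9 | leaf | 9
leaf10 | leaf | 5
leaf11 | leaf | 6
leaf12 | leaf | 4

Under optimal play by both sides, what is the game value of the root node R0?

8

C (MAX): max(9, 8, 4) = 9
D (MAX): max(4, 2) = 4
A (MIN): min(9, 4) = 4
E (MAX): max(8, 6, 7) = 8
F (MAX): max(9, 5, 6, 4) = 9
B (MIN): min(8, 9) = 8
R0 (MAX): max(4, 8) = 8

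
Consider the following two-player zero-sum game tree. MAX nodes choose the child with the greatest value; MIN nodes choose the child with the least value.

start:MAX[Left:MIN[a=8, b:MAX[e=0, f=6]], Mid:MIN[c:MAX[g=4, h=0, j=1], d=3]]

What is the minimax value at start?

b (MAX): max(0, 6) = 6
Left (MIN): min(8, 6) = 6
c (MAX): max(4, 0, 1) = 4
Mid (MIN): min(4, 3) = 3
start (MAX): max(6, 3) = 6

6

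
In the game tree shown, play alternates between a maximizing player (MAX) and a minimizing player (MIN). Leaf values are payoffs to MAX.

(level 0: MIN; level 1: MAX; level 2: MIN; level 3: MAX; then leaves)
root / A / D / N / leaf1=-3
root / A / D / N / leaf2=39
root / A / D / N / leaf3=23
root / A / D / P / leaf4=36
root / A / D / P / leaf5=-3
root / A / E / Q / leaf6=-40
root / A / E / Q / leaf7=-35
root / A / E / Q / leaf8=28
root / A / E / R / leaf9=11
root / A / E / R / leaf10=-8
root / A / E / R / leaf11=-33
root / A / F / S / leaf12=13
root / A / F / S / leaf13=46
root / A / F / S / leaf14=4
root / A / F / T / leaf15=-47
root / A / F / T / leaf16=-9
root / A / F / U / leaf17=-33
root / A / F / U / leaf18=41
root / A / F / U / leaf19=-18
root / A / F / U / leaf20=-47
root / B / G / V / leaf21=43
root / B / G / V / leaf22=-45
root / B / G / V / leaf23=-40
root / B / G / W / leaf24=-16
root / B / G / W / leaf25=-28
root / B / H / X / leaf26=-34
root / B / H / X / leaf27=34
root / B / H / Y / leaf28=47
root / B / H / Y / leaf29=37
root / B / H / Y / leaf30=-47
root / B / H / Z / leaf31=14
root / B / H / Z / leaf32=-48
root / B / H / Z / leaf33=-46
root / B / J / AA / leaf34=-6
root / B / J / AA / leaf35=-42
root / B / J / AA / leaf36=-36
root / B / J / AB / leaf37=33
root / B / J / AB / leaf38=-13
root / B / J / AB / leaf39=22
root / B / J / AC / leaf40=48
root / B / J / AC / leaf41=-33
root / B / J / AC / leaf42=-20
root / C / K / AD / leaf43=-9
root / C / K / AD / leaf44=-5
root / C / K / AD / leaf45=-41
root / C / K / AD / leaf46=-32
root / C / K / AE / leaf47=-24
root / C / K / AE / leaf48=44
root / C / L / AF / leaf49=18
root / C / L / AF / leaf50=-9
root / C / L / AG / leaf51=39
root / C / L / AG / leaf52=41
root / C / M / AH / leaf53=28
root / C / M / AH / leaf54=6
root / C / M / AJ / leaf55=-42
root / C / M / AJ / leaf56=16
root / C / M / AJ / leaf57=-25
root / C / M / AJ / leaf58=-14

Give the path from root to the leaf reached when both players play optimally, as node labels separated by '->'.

N (MAX): max(-3, 39, 23) = 39
P (MAX): max(36, -3) = 36
D (MIN): min(39, 36) = 36
Q (MAX): max(-40, -35, 28) = 28
R (MAX): max(11, -8, -33) = 11
E (MIN): min(28, 11) = 11
S (MAX): max(13, 46, 4) = 46
T (MAX): max(-47, -9) = -9
U (MAX): max(-33, 41, -18, -47) = 41
F (MIN): min(46, -9, 41) = -9
A (MAX): max(36, 11, -9) = 36
V (MAX): max(43, -45, -40) = 43
W (MAX): max(-16, -28) = -16
G (MIN): min(43, -16) = -16
X (MAX): max(-34, 34) = 34
Y (MAX): max(47, 37, -47) = 47
Z (MAX): max(14, -48, -46) = 14
H (MIN): min(34, 47, 14) = 14
AA (MAX): max(-6, -42, -36) = -6
AB (MAX): max(33, -13, 22) = 33
AC (MAX): max(48, -33, -20) = 48
J (MIN): min(-6, 33, 48) = -6
B (MAX): max(-16, 14, -6) = 14
AD (MAX): max(-9, -5, -41, -32) = -5
AE (MAX): max(-24, 44) = 44
K (MIN): min(-5, 44) = -5
AF (MAX): max(18, -9) = 18
AG (MAX): max(39, 41) = 41
L (MIN): min(18, 41) = 18
AH (MAX): max(28, 6) = 28
AJ (MAX): max(-42, 16, -25, -14) = 16
M (MIN): min(28, 16) = 16
C (MAX): max(-5, 18, 16) = 18
root (MIN): min(36, 14, 18) = 14
At root, MIN picks B (lowest: 14).
At B, MAX picks H (highest: 14).
At H, MIN picks Z (lowest: 14).
At Z, MAX picks leaf31 (highest: 14).
Terminal value 14.

root -> B -> H -> Z -> leaf31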